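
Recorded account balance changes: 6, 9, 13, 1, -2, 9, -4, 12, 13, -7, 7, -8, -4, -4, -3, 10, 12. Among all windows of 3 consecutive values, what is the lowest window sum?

-16

6 9 13 → sum 28
9 13 1 → sum 23
13 1 -2 → sum 12
1 -2 9 → sum 8
-2 9 -4 → sum 3
9 -4 12 → sum 17
-4 12 13 → sum 21
12 13 -7 → sum 18
13 -7 7 → sum 13
-7 7 -8 → sum -8
7 -8 -4 → sum -5
-8 -4 -4 → sum -16
-4 -4 -3 → sum -11
-4 -3 10 → sum 3
-3 10 12 → sum 19
Lowest of these is -16.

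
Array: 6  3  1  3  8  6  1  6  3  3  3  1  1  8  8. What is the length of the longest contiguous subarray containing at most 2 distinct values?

Extend right; when distinct count exceeds 2, shrink from the left:
add 6: window [6] (1 distinct), len 1
add 3: window [6, 3] (2 distinct), len 2
add 1: window [3, 1] (2 distinct), len 2
add 3: window [3, 1, 3] (2 distinct), len 3
add 8: window [3, 8] (2 distinct), len 2
add 6: window [8, 6] (2 distinct), len 2
add 1: window [6, 1] (2 distinct), len 2
add 6: window [6, 1, 6] (2 distinct), len 3
add 3: window [6, 3] (2 distinct), len 2
add 3: window [6, 3, 3] (2 distinct), len 3
add 3: window [6, 3, 3, 3] (2 distinct), len 4
add 1: window [3, 3, 3, 1] (2 distinct), len 4
add 1: window [3, 3, 3, 1, 1] (2 distinct), len 5
add 8: window [1, 1, 8] (2 distinct), len 3
add 8: window [1, 1, 8, 8] (2 distinct), len 4
Longest length with ≤2 distinct: 5.

5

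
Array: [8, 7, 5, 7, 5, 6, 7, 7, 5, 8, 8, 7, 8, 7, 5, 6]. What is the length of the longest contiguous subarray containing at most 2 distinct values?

Extend right; when distinct count exceeds 2, shrink from the left:
[8] 1 distinct, len 1
[8, 7] 2 distinct, len 2
[7, 5] 2 distinct, len 2
[7, 5, 7] 2 distinct, len 3
[7, 5, 7, 5] 2 distinct, len 4
[5, 6] 2 distinct, len 2
[6, 7] 2 distinct, len 2
[6, 7, 7] 2 distinct, len 3
[7, 7, 5] 2 distinct, len 3
[5, 8] 2 distinct, len 2
[5, 8, 8] 2 distinct, len 3
[8, 8, 7] 2 distinct, len 3
[8, 8, 7, 8] 2 distinct, len 4
[8, 8, 7, 8, 7] 2 distinct, len 5
[7, 5] 2 distinct, len 2
[5, 6] 2 distinct, len 2
Longest length with ≤2 distinct: 5.

5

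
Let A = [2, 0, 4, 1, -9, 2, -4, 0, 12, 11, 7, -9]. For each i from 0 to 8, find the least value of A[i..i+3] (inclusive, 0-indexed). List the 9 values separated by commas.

0, -9, -9, -9, -9, -4, -4, 0, -9

2 0 4 1 → min 0
0 4 1 -9 → min -9
4 1 -9 2 → min -9
1 -9 2 -4 → min -9
-9 2 -4 0 → min -9
2 -4 0 12 → min -4
-4 0 12 11 → min -4
0 12 11 7 → min 0
12 11 7 -9 → min -9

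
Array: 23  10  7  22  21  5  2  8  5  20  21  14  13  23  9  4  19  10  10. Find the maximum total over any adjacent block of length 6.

100

(23, 10, 7, 22, 21, 5) → sum 88
(10, 7, 22, 21, 5, 2) → sum 67
(7, 22, 21, 5, 2, 8) → sum 65
(22, 21, 5, 2, 8, 5) → sum 63
(21, 5, 2, 8, 5, 20) → sum 61
(5, 2, 8, 5, 20, 21) → sum 61
(2, 8, 5, 20, 21, 14) → sum 70
(8, 5, 20, 21, 14, 13) → sum 81
(5, 20, 21, 14, 13, 23) → sum 96
(20, 21, 14, 13, 23, 9) → sum 100
(21, 14, 13, 23, 9, 4) → sum 84
(14, 13, 23, 9, 4, 19) → sum 82
(13, 23, 9, 4, 19, 10) → sum 78
(23, 9, 4, 19, 10, 10) → sum 75
Maximum of these is 100.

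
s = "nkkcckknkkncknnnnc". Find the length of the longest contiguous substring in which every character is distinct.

[n] len 1
[n, k] len 2
[k] len 1
[k, c] len 2
[c] len 1
[c, k] len 2
[k] len 1
[k, n] len 2
[n, k] len 2
[k] len 1
[k, n] len 2
[k, n, c] len 3
[n, c, k] len 3
[c, k, n] len 3
[n] len 1
[n] len 1
[n] len 1
[n, c] len 2
Longest all-distinct length: 3.

3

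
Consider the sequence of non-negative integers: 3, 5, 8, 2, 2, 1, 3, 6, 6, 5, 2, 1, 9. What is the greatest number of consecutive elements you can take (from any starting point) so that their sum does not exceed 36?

10

→ 3: sum 3, len 1
→ 5: sum 8, len 2
→ 8: sum 16, len 3
→ 2: sum 18, len 4
→ 2: sum 20, len 5
→ 1: sum 21, len 6
→ 3: sum 24, len 7
→ 6: sum 30, len 8
→ 6: sum 36, len 9
→ 5 (dropped 3, 5): sum 33, len 8
→ 2: sum 35, len 9
→ 1: sum 36, len 10
→ 9 (dropped 8, 2): sum 35, len 9
Longest length seen: 10.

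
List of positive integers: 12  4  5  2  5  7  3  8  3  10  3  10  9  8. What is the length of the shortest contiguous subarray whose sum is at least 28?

4

add 12: running sum 12 < 28
add 4: running sum 16 < 28
add 5: running sum 21 < 28
add 2: running sum 23 < 28
add 5: shortest ending here [12, 4, 5, 2, 5] sum 28, len 5
add 7: shortest ending here [12, 4, 5, 2, 5, 7] sum 35, len 6
add 3: shortest ending here [12, 4, 5, 2, 5, 7, 3] sum 38, len 7
add 8: shortest ending here [5, 2, 5, 7, 3, 8] sum 30, len 6
add 3: shortest ending here [2, 5, 7, 3, 8, 3] sum 28, len 6
add 10: shortest ending here [7, 3, 8, 3, 10] sum 31, len 5
add 3: shortest ending here [7, 3, 8, 3, 10, 3] sum 34, len 6
add 10: shortest ending here [8, 3, 10, 3, 10] sum 34, len 5
add 9: shortest ending here [10, 3, 10, 9] sum 32, len 4
add 8: shortest ending here [3, 10, 9, 8] sum 30, len 4
Shortest qualifying length: 4.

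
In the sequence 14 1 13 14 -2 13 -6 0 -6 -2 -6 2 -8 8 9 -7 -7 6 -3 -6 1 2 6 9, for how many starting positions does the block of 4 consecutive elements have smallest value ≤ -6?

[14, 1, 13, 14] → min 1
[1, 13, 14, -2] → min -2
[13, 14, -2, 13] → min -2
[14, -2, 13, -6] → min -6  ≤ -6 ✓
[-2, 13, -6, 0] → min -6  ≤ -6 ✓
[13, -6, 0, -6] → min -6  ≤ -6 ✓
[-6, 0, -6, -2] → min -6  ≤ -6 ✓
[0, -6, -2, -6] → min -6  ≤ -6 ✓
[-6, -2, -6, 2] → min -6  ≤ -6 ✓
[-2, -6, 2, -8] → min -8  ≤ -6 ✓
[-6, 2, -8, 8] → min -8  ≤ -6 ✓
[2, -8, 8, 9] → min -8  ≤ -6 ✓
[-8, 8, 9, -7] → min -8  ≤ -6 ✓
[8, 9, -7, -7] → min -7  ≤ -6 ✓
[9, -7, -7, 6] → min -7  ≤ -6 ✓
[-7, -7, 6, -3] → min -7  ≤ -6 ✓
[-7, 6, -3, -6] → min -7  ≤ -6 ✓
[6, -3, -6, 1] → min -6  ≤ -6 ✓
[-3, -6, 1, 2] → min -6  ≤ -6 ✓
[-6, 1, 2, 6] → min -6  ≤ -6 ✓
[1, 2, 6, 9] → min 1
17 windows satisfy the condition.

17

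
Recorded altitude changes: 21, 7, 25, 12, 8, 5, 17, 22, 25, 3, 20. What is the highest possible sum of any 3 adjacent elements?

64

21 7 25 → sum 53
7 25 12 → sum 44
25 12 8 → sum 45
12 8 5 → sum 25
8 5 17 → sum 30
5 17 22 → sum 44
17 22 25 → sum 64
22 25 3 → sum 50
25 3 20 → sum 48
Highest of these is 64.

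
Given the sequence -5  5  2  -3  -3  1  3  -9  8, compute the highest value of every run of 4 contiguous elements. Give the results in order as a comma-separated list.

5, 5, 2, 3, 3, 8

-5 5 2 -3 → max 5
5 2 -3 -3 → max 5
2 -3 -3 1 → max 2
-3 -3 1 3 → max 3
-3 1 3 -9 → max 3
1 3 -9 8 → max 8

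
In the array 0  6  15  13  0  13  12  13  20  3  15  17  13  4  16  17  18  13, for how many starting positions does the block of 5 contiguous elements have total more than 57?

9

[0, 6, 15, 13, 0] → sum 34
[6, 15, 13, 0, 13] → sum 47
[15, 13, 0, 13, 12] → sum 53
[13, 0, 13, 12, 13] → sum 51
[0, 13, 12, 13, 20] → sum 58  > 57 ✓
[13, 12, 13, 20, 3] → sum 61  > 57 ✓
[12, 13, 20, 3, 15] → sum 63  > 57 ✓
[13, 20, 3, 15, 17] → sum 68  > 57 ✓
[20, 3, 15, 17, 13] → sum 68  > 57 ✓
[3, 15, 17, 13, 4] → sum 52
[15, 17, 13, 4, 16] → sum 65  > 57 ✓
[17, 13, 4, 16, 17] → sum 67  > 57 ✓
[13, 4, 16, 17, 18] → sum 68  > 57 ✓
[4, 16, 17, 18, 13] → sum 68  > 57 ✓
9 windows satisfy the condition.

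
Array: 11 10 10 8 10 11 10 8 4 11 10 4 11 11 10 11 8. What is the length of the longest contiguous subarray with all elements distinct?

add 11: [11] len 1
add 10: [11, 10] len 2
add 10 (repeat 10, move left end past it): [10] len 1
add 8: [10, 8] len 2
add 10 (repeat 10, move left end past it): [8, 10] len 2
add 11: [8, 10, 11] len 3
add 10 (repeat 10, move left end past it): [11, 10] len 2
add 8: [11, 10, 8] len 3
add 4: [11, 10, 8, 4] len 4
add 11 (repeat 11, move left end past it): [10, 8, 4, 11] len 4
add 10 (repeat 10, move left end past it): [8, 4, 11, 10] len 4
add 4 (repeat 4, move left end past it): [11, 10, 4] len 3
add 11 (repeat 11, move left end past it): [10, 4, 11] len 3
add 11 (repeat 11, move left end past it): [11] len 1
add 10: [11, 10] len 2
add 11 (repeat 11, move left end past it): [10, 11] len 2
add 8: [10, 11, 8] len 3
Longest all-distinct length: 4.

4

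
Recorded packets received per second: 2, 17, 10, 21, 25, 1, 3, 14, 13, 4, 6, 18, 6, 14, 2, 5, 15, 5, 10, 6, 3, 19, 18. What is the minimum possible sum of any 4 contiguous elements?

24

(2, 17, 10, 21) → sum 50
(17, 10, 21, 25) → sum 73
(10, 21, 25, 1) → sum 57
(21, 25, 1, 3) → sum 50
(25, 1, 3, 14) → sum 43
(1, 3, 14, 13) → sum 31
(3, 14, 13, 4) → sum 34
(14, 13, 4, 6) → sum 37
(13, 4, 6, 18) → sum 41
(4, 6, 18, 6) → sum 34
(6, 18, 6, 14) → sum 44
(18, 6, 14, 2) → sum 40
(6, 14, 2, 5) → sum 27
(14, 2, 5, 15) → sum 36
(2, 5, 15, 5) → sum 27
(5, 15, 5, 10) → sum 35
(15, 5, 10, 6) → sum 36
(5, 10, 6, 3) → sum 24
(10, 6, 3, 19) → sum 38
(6, 3, 19, 18) → sum 46
Minimum of these is 24.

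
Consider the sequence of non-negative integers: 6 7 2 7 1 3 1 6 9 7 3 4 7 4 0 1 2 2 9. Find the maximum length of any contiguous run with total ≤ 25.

Extend to the right; shrink from the left whenever the sum exceeds 25:
→ 6: sum 6, len 1
→ 7: sum 13, len 2
→ 2: sum 15, len 3
→ 7: sum 22, len 4
→ 1: sum 23, len 5
→ 3 (dropped 6): sum 20, len 5
→ 1: sum 21, len 6
→ 6 (dropped 7): sum 20, len 6
→ 9 (dropped 2, 7): sum 20, len 5
→ 7 (dropped 1, 3): sum 23, len 4
→ 3 (dropped 1): sum 25, len 4
→ 4 (dropped 6): sum 23, len 4
→ 7 (dropped 9): sum 21, len 4
→ 4: sum 25, len 5
→ 0: sum 25, len 6
→ 1 (dropped 7): sum 19, len 6
→ 2: sum 21, len 7
→ 2: sum 23, len 8
→ 9 (dropped 3, 4): sum 25, len 7
Longest length seen: 8.

8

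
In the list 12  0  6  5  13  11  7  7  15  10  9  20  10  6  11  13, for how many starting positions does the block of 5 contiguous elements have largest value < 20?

(12, 0, 6, 5, 13) → max 13  < 20 ✓
(0, 6, 5, 13, 11) → max 13  < 20 ✓
(6, 5, 13, 11, 7) → max 13  < 20 ✓
(5, 13, 11, 7, 7) → max 13  < 20 ✓
(13, 11, 7, 7, 15) → max 15  < 20 ✓
(11, 7, 7, 15, 10) → max 15  < 20 ✓
(7, 7, 15, 10, 9) → max 15  < 20 ✓
(7, 15, 10, 9, 20) → max 20
(15, 10, 9, 20, 10) → max 20
(10, 9, 20, 10, 6) → max 20
(9, 20, 10, 6, 11) → max 20
(20, 10, 6, 11, 13) → max 20
7 windows satisfy the condition.

7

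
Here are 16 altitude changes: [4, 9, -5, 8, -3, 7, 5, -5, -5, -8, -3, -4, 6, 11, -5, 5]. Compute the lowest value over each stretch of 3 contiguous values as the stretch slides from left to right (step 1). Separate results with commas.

4 9 -5 → min -5
9 -5 8 → min -5
-5 8 -3 → min -5
8 -3 7 → min -3
-3 7 5 → min -3
7 5 -5 → min -5
5 -5 -5 → min -5
-5 -5 -8 → min -8
-5 -8 -3 → min -8
-8 -3 -4 → min -8
-3 -4 6 → min -4
-4 6 11 → min -4
6 11 -5 → min -5
11 -5 5 → min -5

-5, -5, -5, -3, -3, -5, -5, -8, -8, -8, -4, -4, -5, -5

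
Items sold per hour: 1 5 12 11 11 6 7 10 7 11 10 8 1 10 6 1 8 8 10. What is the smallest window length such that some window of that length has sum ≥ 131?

add 1: running sum 1 < 131
add 5: running sum 6 < 131
add 12: running sum 18 < 131
add 11: running sum 29 < 131
add 11: running sum 40 < 131
add 6: running sum 46 < 131
add 7: running sum 53 < 131
add 10: running sum 63 < 131
add 7: running sum 70 < 131
add 11: running sum 81 < 131
add 10: running sum 91 < 131
add 8: running sum 99 < 131
add 1: running sum 100 < 131
add 10: running sum 110 < 131
add 6: running sum 116 < 131
add 1: running sum 117 < 131
add 8: running sum 125 < 131
add 8: shortest ending here [5, 12, 11, 11, 6, 7, 10, 7, 11, 10, 8, 1, 10, 6, 1, 8, 8] sum 132, len 17
add 10: shortest ending here [12, 11, 11, 6, 7, 10, 7, 11, 10, 8, 1, 10, 6, 1, 8, 8, 10] sum 137, len 17
Shortest qualifying length: 17.

17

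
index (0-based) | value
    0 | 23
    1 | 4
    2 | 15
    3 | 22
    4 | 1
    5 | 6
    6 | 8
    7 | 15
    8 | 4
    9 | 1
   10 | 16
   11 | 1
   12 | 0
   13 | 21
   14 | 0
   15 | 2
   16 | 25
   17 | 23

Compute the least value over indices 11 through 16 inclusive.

0

Elements at indices 11..16: 1, 0, 21, 0, 2, 25
min(1, 0, 21, 0, 2, 25) = 0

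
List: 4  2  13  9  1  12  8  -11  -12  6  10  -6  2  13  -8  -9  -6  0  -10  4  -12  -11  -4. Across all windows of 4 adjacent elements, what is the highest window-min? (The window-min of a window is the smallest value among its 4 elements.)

2

Each size-4 window and its min:
[4, 2, 13, 9] → min 2
[2, 13, 9, 1] → min 1
[13, 9, 1, 12] → min 1
[9, 1, 12, 8] → min 1
[1, 12, 8, -11] → min -11
[12, 8, -11, -12] → min -12
[8, -11, -12, 6] → min -12
[-11, -12, 6, 10] → min -12
[-12, 6, 10, -6] → min -12
[6, 10, -6, 2] → min -6
[10, -6, 2, 13] → min -6
[-6, 2, 13, -8] → min -8
[2, 13, -8, -9] → min -9
[13, -8, -9, -6] → min -9
[-8, -9, -6, 0] → min -9
[-9, -6, 0, -10] → min -10
[-6, 0, -10, 4] → min -10
[0, -10, 4, -12] → min -12
[-10, 4, -12, -11] → min -12
[4, -12, -11, -4] → min -12
Highest of these is 2.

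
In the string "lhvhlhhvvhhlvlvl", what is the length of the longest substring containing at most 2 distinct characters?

6

add l: window [l] (1 distinct), len 1
add h: window [l, h] (2 distinct), len 2
add v: window [h, v] (2 distinct), len 2
add h: window [h, v, h] (2 distinct), len 3
add l: window [h, l] (2 distinct), len 2
add h: window [h, l, h] (2 distinct), len 3
add h: window [h, l, h, h] (2 distinct), len 4
add v: window [h, h, v] (2 distinct), len 3
add v: window [h, h, v, v] (2 distinct), len 4
add h: window [h, h, v, v, h] (2 distinct), len 5
add h: window [h, h, v, v, h, h] (2 distinct), len 6
add l: window [h, h, l] (2 distinct), len 3
add v: window [l, v] (2 distinct), len 2
add l: window [l, v, l] (2 distinct), len 3
add v: window [l, v, l, v] (2 distinct), len 4
add l: window [l, v, l, v, l] (2 distinct), len 5
Longest length with ≤2 distinct: 6.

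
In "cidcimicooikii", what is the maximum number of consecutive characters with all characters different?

4

[c] len 1
[c, i] len 2
[c, i, d] len 3
[i, d, c] len 3
[d, c, i] len 3
[d, c, i, m] len 4
[m, i] len 2
[m, i, c] len 3
[m, i, c, o] len 4
[o] len 1
[o, i] len 2
[o, i, k] len 3
[k, i] len 2
[i] len 1
Longest all-distinct length: 4.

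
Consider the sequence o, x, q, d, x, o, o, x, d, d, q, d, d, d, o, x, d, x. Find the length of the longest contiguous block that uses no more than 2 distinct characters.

6

[o] 1 distinct, len 1
[o, x] 2 distinct, len 2
[x, q] 2 distinct, len 2
[q, d] 2 distinct, len 2
[d, x] 2 distinct, len 2
[x, o] 2 distinct, len 2
[x, o, o] 2 distinct, len 3
[x, o, o, x] 2 distinct, len 4
[x, d] 2 distinct, len 2
[x, d, d] 2 distinct, len 3
[d, d, q] 2 distinct, len 3
[d, d, q, d] 2 distinct, len 4
[d, d, q, d, d] 2 distinct, len 5
[d, d, q, d, d, d] 2 distinct, len 6
[d, d, d, o] 2 distinct, len 4
[o, x] 2 distinct, len 2
[x, d] 2 distinct, len 2
[x, d, x] 2 distinct, len 3
Longest length with ≤2 distinct: 6.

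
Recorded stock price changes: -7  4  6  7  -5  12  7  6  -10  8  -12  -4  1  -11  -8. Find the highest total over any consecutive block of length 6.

33

Window sums for each of the 10 positions:
[-7, 4, 6, 7, -5, 12] → sum 17
[4, 6, 7, -5, 12, 7] → sum 31
[6, 7, -5, 12, 7, 6] → sum 33
[7, -5, 12, 7, 6, -10] → sum 17
[-5, 12, 7, 6, -10, 8] → sum 18
[12, 7, 6, -10, 8, -12] → sum 11
[7, 6, -10, 8, -12, -4] → sum -5
[6, -10, 8, -12, -4, 1] → sum -11
[-10, 8, -12, -4, 1, -11] → sum -28
[8, -12, -4, 1, -11, -8] → sum -26
Highest of these is 33.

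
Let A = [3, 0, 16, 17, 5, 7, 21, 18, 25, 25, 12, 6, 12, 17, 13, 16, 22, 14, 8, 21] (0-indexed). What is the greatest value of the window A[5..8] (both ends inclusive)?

25

Elements at indices 5..8: 7, 21, 18, 25
max(7, 21, 18, 25) = 25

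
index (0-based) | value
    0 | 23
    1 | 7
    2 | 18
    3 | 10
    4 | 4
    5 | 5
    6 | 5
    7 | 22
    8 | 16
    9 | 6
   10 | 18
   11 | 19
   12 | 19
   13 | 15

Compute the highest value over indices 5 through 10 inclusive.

Elements at indices 5..10: 5, 5, 22, 16, 6, 18
max(5, 5, 22, 16, 6, 18) = 22

22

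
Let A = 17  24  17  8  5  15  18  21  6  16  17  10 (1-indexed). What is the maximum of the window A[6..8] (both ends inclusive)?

Elements at indices 6..8: 15, 18, 21
max(15, 18, 21) = 21

21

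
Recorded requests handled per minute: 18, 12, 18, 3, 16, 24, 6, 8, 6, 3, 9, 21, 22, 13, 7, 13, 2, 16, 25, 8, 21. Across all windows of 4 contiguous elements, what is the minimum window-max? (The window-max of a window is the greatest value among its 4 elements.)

8

(18, 12, 18, 3) → max 18
(12, 18, 3, 16) → max 18
(18, 3, 16, 24) → max 24
(3, 16, 24, 6) → max 24
(16, 24, 6, 8) → max 24
(24, 6, 8, 6) → max 24
(6, 8, 6, 3) → max 8
(8, 6, 3, 9) → max 9
(6, 3, 9, 21) → max 21
(3, 9, 21, 22) → max 22
(9, 21, 22, 13) → max 22
(21, 22, 13, 7) → max 22
(22, 13, 7, 13) → max 22
(13, 7, 13, 2) → max 13
(7, 13, 2, 16) → max 16
(13, 2, 16, 25) → max 25
(2, 16, 25, 8) → max 25
(16, 25, 8, 21) → max 25
Minimum of these is 8.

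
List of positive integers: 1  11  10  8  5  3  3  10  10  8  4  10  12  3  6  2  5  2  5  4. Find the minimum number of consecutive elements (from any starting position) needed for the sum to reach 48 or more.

add 1: running sum 1 < 48
add 11: running sum 12 < 48
add 10: running sum 22 < 48
add 8: running sum 30 < 48
add 5: running sum 35 < 48
add 3: running sum 38 < 48
add 3: running sum 41 < 48
add 10: shortest ending here [11, 10, 8, 5, 3, 3, 10] sum 50, len 7
add 10: shortest ending here [10, 8, 5, 3, 3, 10, 10] sum 49, len 7
add 8: shortest ending here [10, 8, 5, 3, 3, 10, 10, 8] sum 57, len 8
add 4: shortest ending here [8, 5, 3, 3, 10, 10, 8, 4] sum 51, len 8
add 10: shortest ending here [3, 3, 10, 10, 8, 4, 10] sum 48, len 7
add 12: shortest ending here [10, 10, 8, 4, 10, 12] sum 54, len 6
add 3: shortest ending here [10, 10, 8, 4, 10, 12, 3] sum 57, len 7
add 6: shortest ending here [10, 8, 4, 10, 12, 3, 6] sum 53, len 7
add 2: shortest ending here [10, 8, 4, 10, 12, 3, 6, 2] sum 55, len 8
add 5: shortest ending here [8, 4, 10, 12, 3, 6, 2, 5] sum 50, len 8
add 2: shortest ending here [8, 4, 10, 12, 3, 6, 2, 5, 2] sum 52, len 9
add 5: shortest ending here [4, 10, 12, 3, 6, 2, 5, 2, 5] sum 49, len 9
add 4: shortest ending here [10, 12, 3, 6, 2, 5, 2, 5, 4] sum 49, len 9
Shortest qualifying length: 6.

6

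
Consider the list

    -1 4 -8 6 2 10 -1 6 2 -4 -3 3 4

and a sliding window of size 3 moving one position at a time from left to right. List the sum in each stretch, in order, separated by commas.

-5, 2, 0, 18, 11, 15, 7, 4, -5, -4, 4

Sliding a size-3 window across the 13 values:
-1 4 -8 → sum -5
4 -8 6 → sum 2
-8 6 2 → sum 0
6 2 10 → sum 18
2 10 -1 → sum 11
10 -1 6 → sum 15
-1 6 2 → sum 7
6 2 -4 → sum 4
2 -4 -3 → sum -5
-4 -3 3 → sum -4
-3 3 4 → sum 4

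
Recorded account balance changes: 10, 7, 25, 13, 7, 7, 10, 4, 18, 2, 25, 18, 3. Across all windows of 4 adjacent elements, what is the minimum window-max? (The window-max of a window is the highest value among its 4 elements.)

Each size-4 window and its max:
(10, 7, 25, 13) → max 25
(7, 25, 13, 7) → max 25
(25, 13, 7, 7) → max 25
(13, 7, 7, 10) → max 13
(7, 7, 10, 4) → max 10
(7, 10, 4, 18) → max 18
(10, 4, 18, 2) → max 18
(4, 18, 2, 25) → max 25
(18, 2, 25, 18) → max 25
(2, 25, 18, 3) → max 25
Minimum of these is 10.

10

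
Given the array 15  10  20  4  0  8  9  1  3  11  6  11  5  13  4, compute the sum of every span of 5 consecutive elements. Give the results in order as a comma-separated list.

49, 42, 41, 22, 21, 32, 30, 32, 36, 46, 39

(15, 10, 20, 4, 0) → sum 49
(10, 20, 4, 0, 8) → sum 42
(20, 4, 0, 8, 9) → sum 41
(4, 0, 8, 9, 1) → sum 22
(0, 8, 9, 1, 3) → sum 21
(8, 9, 1, 3, 11) → sum 32
(9, 1, 3, 11, 6) → sum 30
(1, 3, 11, 6, 11) → sum 32
(3, 11, 6, 11, 5) → sum 36
(11, 6, 11, 5, 13) → sum 46
(6, 11, 5, 13, 4) → sum 39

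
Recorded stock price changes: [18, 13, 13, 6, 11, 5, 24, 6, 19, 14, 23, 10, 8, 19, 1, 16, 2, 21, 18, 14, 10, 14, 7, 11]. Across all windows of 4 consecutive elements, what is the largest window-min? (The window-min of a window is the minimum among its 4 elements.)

10

(18, 13, 13, 6) → min 6
(13, 13, 6, 11) → min 6
(13, 6, 11, 5) → min 5
(6, 11, 5, 24) → min 5
(11, 5, 24, 6) → min 5
(5, 24, 6, 19) → min 5
(24, 6, 19, 14) → min 6
(6, 19, 14, 23) → min 6
(19, 14, 23, 10) → min 10
(14, 23, 10, 8) → min 8
(23, 10, 8, 19) → min 8
(10, 8, 19, 1) → min 1
(8, 19, 1, 16) → min 1
(19, 1, 16, 2) → min 1
(1, 16, 2, 21) → min 1
(16, 2, 21, 18) → min 2
(2, 21, 18, 14) → min 2
(21, 18, 14, 10) → min 10
(18, 14, 10, 14) → min 10
(14, 10, 14, 7) → min 7
(10, 14, 7, 11) → min 7
Largest of these is 10.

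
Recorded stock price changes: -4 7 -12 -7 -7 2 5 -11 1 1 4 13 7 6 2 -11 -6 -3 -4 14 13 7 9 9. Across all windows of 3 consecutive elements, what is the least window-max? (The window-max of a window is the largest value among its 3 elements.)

-4 7 -12 → max 7
7 -12 -7 → max 7
-12 -7 -7 → max -7
-7 -7 2 → max 2
-7 2 5 → max 5
2 5 -11 → max 5
5 -11 1 → max 5
-11 1 1 → max 1
1 1 4 → max 4
1 4 13 → max 13
4 13 7 → max 13
13 7 6 → max 13
7 6 2 → max 7
6 2 -11 → max 6
2 -11 -6 → max 2
-11 -6 -3 → max -3
-6 -3 -4 → max -3
-3 -4 14 → max 14
-4 14 13 → max 14
14 13 7 → max 14
13 7 9 → max 13
7 9 9 → max 9
Least of these is -7.

-7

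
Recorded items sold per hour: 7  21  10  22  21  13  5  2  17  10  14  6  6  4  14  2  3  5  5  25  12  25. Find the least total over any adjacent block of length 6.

33

7 21 10 22 21 13 → sum 94
21 10 22 21 13 5 → sum 92
10 22 21 13 5 2 → sum 73
22 21 13 5 2 17 → sum 80
21 13 5 2 17 10 → sum 68
13 5 2 17 10 14 → sum 61
5 2 17 10 14 6 → sum 54
2 17 10 14 6 6 → sum 55
17 10 14 6 6 4 → sum 57
10 14 6 6 4 14 → sum 54
14 6 6 4 14 2 → sum 46
6 6 4 14 2 3 → sum 35
6 4 14 2 3 5 → sum 34
4 14 2 3 5 5 → sum 33
14 2 3 5 5 25 → sum 54
2 3 5 5 25 12 → sum 52
3 5 5 25 12 25 → sum 75
Least of these is 33.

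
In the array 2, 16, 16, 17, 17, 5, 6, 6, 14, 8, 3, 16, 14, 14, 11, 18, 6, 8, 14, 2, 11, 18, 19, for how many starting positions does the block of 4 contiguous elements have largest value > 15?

15

(2, 16, 16, 17) → max 17  > 15 ✓
(16, 16, 17, 17) → max 17  > 15 ✓
(16, 17, 17, 5) → max 17  > 15 ✓
(17, 17, 5, 6) → max 17  > 15 ✓
(17, 5, 6, 6) → max 17  > 15 ✓
(5, 6, 6, 14) → max 14
(6, 6, 14, 8) → max 14
(6, 14, 8, 3) → max 14
(14, 8, 3, 16) → max 16  > 15 ✓
(8, 3, 16, 14) → max 16  > 15 ✓
(3, 16, 14, 14) → max 16  > 15 ✓
(16, 14, 14, 11) → max 16  > 15 ✓
(14, 14, 11, 18) → max 18  > 15 ✓
(14, 11, 18, 6) → max 18  > 15 ✓
(11, 18, 6, 8) → max 18  > 15 ✓
(18, 6, 8, 14) → max 18  > 15 ✓
(6, 8, 14, 2) → max 14
(8, 14, 2, 11) → max 14
(14, 2, 11, 18) → max 18  > 15 ✓
(2, 11, 18, 19) → max 19  > 15 ✓
15 windows satisfy the condition.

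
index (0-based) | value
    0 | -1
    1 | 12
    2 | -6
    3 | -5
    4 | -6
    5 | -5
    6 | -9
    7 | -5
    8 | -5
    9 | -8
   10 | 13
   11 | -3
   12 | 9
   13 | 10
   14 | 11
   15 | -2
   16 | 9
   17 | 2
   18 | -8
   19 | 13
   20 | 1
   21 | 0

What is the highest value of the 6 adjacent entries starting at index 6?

Elements at indices 6..11: -9, -5, -5, -8, 13, -3
max(-9, -5, -5, -8, 13, -3) = 13

13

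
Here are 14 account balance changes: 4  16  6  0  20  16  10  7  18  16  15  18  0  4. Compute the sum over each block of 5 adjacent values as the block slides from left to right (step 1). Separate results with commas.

(4, 16, 6, 0, 20) → sum 46
(16, 6, 0, 20, 16) → sum 58
(6, 0, 20, 16, 10) → sum 52
(0, 20, 16, 10, 7) → sum 53
(20, 16, 10, 7, 18) → sum 71
(16, 10, 7, 18, 16) → sum 67
(10, 7, 18, 16, 15) → sum 66
(7, 18, 16, 15, 18) → sum 74
(18, 16, 15, 18, 0) → sum 67
(16, 15, 18, 0, 4) → sum 53

46, 58, 52, 53, 71, 67, 66, 74, 67, 53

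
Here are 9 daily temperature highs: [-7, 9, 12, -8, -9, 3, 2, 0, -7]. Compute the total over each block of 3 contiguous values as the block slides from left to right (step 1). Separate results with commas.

14, 13, -5, -14, -4, 5, -5

-7 9 12 → sum 14
9 12 -8 → sum 13
12 -8 -9 → sum -5
-8 -9 3 → sum -14
-9 3 2 → sum -4
3 2 0 → sum 5
2 0 -7 → sum -5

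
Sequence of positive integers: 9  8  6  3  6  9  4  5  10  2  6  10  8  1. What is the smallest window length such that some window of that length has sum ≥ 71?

add 9: running sum 9 < 71
add 8: running sum 17 < 71
add 6: running sum 23 < 71
add 3: running sum 26 < 71
add 6: running sum 32 < 71
add 9: running sum 41 < 71
add 4: running sum 45 < 71
add 5: running sum 50 < 71
add 10: running sum 60 < 71
add 2: running sum 62 < 71
add 6: running sum 68 < 71
end 11: [9, 8, 6, 3, 6, 9, 4, 5, 10, 2, 6, 10] sum 78, len 12
end 12: [8, 6, 3, 6, 9, 4, 5, 10, 2, 6, 10, 8] sum 77, len 12
end 13: [8, 6, 3, 6, 9, 4, 5, 10, 2, 6, 10, 8, 1] sum 78, len 13
Shortest qualifying length: 12.

12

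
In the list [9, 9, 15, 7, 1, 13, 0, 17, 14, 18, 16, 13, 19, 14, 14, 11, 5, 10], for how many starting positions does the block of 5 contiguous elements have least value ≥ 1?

9

9 9 15 7 1 → min 1  ≥ 1 ✓
9 15 7 1 13 → min 1  ≥ 1 ✓
15 7 1 13 0 → min 0
7 1 13 0 17 → min 0
1 13 0 17 14 → min 0
13 0 17 14 18 → min 0
0 17 14 18 16 → min 0
17 14 18 16 13 → min 13  ≥ 1 ✓
14 18 16 13 19 → min 13  ≥ 1 ✓
18 16 13 19 14 → min 13  ≥ 1 ✓
16 13 19 14 14 → min 13  ≥ 1 ✓
13 19 14 14 11 → min 11  ≥ 1 ✓
19 14 14 11 5 → min 5  ≥ 1 ✓
14 14 11 5 10 → min 5  ≥ 1 ✓
9 windows satisfy the condition.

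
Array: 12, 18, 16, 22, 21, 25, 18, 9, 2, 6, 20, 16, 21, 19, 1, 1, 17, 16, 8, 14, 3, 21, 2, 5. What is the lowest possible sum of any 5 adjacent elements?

43

[12, 18, 16, 22, 21] → sum 89
[18, 16, 22, 21, 25] → sum 102
[16, 22, 21, 25, 18] → sum 102
[22, 21, 25, 18, 9] → sum 95
[21, 25, 18, 9, 2] → sum 75
[25, 18, 9, 2, 6] → sum 60
[18, 9, 2, 6, 20] → sum 55
[9, 2, 6, 20, 16] → sum 53
[2, 6, 20, 16, 21] → sum 65
[6, 20, 16, 21, 19] → sum 82
[20, 16, 21, 19, 1] → sum 77
[16, 21, 19, 1, 1] → sum 58
[21, 19, 1, 1, 17] → sum 59
[19, 1, 1, 17, 16] → sum 54
[1, 1, 17, 16, 8] → sum 43
[1, 17, 16, 8, 14] → sum 56
[17, 16, 8, 14, 3] → sum 58
[16, 8, 14, 3, 21] → sum 62
[8, 14, 3, 21, 2] → sum 48
[14, 3, 21, 2, 5] → sum 45
Lowest of these is 43.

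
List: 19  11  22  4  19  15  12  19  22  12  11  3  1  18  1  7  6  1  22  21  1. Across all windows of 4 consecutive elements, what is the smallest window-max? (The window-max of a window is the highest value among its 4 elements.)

7

Each size-4 window and its max:
(19, 11, 22, 4) → max 22
(11, 22, 4, 19) → max 22
(22, 4, 19, 15) → max 22
(4, 19, 15, 12) → max 19
(19, 15, 12, 19) → max 19
(15, 12, 19, 22) → max 22
(12, 19, 22, 12) → max 22
(19, 22, 12, 11) → max 22
(22, 12, 11, 3) → max 22
(12, 11, 3, 1) → max 12
(11, 3, 1, 18) → max 18
(3, 1, 18, 1) → max 18
(1, 18, 1, 7) → max 18
(18, 1, 7, 6) → max 18
(1, 7, 6, 1) → max 7
(7, 6, 1, 22) → max 22
(6, 1, 22, 21) → max 22
(1, 22, 21, 1) → max 22
Smallest of these is 7.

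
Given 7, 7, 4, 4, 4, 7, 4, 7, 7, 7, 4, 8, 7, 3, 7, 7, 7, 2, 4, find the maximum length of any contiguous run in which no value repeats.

4

add 7: [7] len 1
add 7 (repeat 7, move left end past it): [7] len 1
add 4: [7, 4] len 2
add 4 (repeat 4, move left end past it): [4] len 1
add 4 (repeat 4, move left end past it): [4] len 1
add 7: [4, 7] len 2
add 4 (repeat 4, move left end past it): [7, 4] len 2
add 7 (repeat 7, move left end past it): [4, 7] len 2
add 7 (repeat 7, move left end past it): [7] len 1
add 7 (repeat 7, move left end past it): [7] len 1
add 4: [7, 4] len 2
add 8: [7, 4, 8] len 3
add 7 (repeat 7, move left end past it): [4, 8, 7] len 3
add 3: [4, 8, 7, 3] len 4
add 7 (repeat 7, move left end past it): [3, 7] len 2
add 7 (repeat 7, move left end past it): [7] len 1
add 7 (repeat 7, move left end past it): [7] len 1
add 2: [7, 2] len 2
add 4: [7, 2, 4] len 3
Longest all-distinct length: 4.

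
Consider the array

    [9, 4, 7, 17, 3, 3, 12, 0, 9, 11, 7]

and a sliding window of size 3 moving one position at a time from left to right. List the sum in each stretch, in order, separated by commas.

9 4 7 → sum 20
4 7 17 → sum 28
7 17 3 → sum 27
17 3 3 → sum 23
3 3 12 → sum 18
3 12 0 → sum 15
12 0 9 → sum 21
0 9 11 → sum 20
9 11 7 → sum 27

20, 28, 27, 23, 18, 15, 21, 20, 27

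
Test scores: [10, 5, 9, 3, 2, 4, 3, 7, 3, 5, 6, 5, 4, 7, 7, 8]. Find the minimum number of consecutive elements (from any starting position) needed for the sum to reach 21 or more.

3

add 10: running sum 10 < 21
add 5: running sum 15 < 21
end 2: [10, 5, 9] sum 24, len 3
end 3: [10, 5, 9, 3] sum 27, len 4
end 4: [10, 5, 9, 3, 2] sum 29, len 5
end 5: [5, 9, 3, 2, 4] sum 23, len 5
end 6: [9, 3, 2, 4, 3] sum 21, len 5
end 7: [9, 3, 2, 4, 3, 7] sum 28, len 6
end 8: [3, 2, 4, 3, 7, 3] sum 22, len 6
end 9: [4, 3, 7, 3, 5] sum 22, len 5
end 10: [7, 3, 5, 6] sum 21, len 4
end 11: [7, 3, 5, 6, 5] sum 26, len 5
end 12: [3, 5, 6, 5, 4] sum 23, len 5
end 13: [6, 5, 4, 7] sum 22, len 4
end 14: [5, 4, 7, 7] sum 23, len 4
end 15: [7, 7, 8] sum 22, len 3
Shortest qualifying length: 3.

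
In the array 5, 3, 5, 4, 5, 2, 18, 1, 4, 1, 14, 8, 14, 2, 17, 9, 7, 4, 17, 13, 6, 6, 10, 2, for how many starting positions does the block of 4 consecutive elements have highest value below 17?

(5, 3, 5, 4) → max 5  < 17 ✓
(3, 5, 4, 5) → max 5  < 17 ✓
(5, 4, 5, 2) → max 5  < 17 ✓
(4, 5, 2, 18) → max 18
(5, 2, 18, 1) → max 18
(2, 18, 1, 4) → max 18
(18, 1, 4, 1) → max 18
(1, 4, 1, 14) → max 14  < 17 ✓
(4, 1, 14, 8) → max 14  < 17 ✓
(1, 14, 8, 14) → max 14  < 17 ✓
(14, 8, 14, 2) → max 14  < 17 ✓
(8, 14, 2, 17) → max 17
(14, 2, 17, 9) → max 17
(2, 17, 9, 7) → max 17
(17, 9, 7, 4) → max 17
(9, 7, 4, 17) → max 17
(7, 4, 17, 13) → max 17
(4, 17, 13, 6) → max 17
(17, 13, 6, 6) → max 17
(13, 6, 6, 10) → max 13  < 17 ✓
(6, 6, 10, 2) → max 10  < 17 ✓
9 windows satisfy the condition.

9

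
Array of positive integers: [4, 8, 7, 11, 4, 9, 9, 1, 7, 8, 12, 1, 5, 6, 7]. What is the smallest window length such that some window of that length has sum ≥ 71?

add 4: running sum 4 < 71
add 8: running sum 12 < 71
add 7: running sum 19 < 71
add 11: running sum 30 < 71
add 4: running sum 34 < 71
add 9: running sum 43 < 71
add 9: running sum 52 < 71
add 1: running sum 53 < 71
add 7: running sum 60 < 71
add 8: running sum 68 < 71
add 12: shortest ending here [8, 7, 11, 4, 9, 9, 1, 7, 8, 12] sum 76, len 10
add 1: shortest ending here [8, 7, 11, 4, 9, 9, 1, 7, 8, 12, 1] sum 77, len 11
add 5: shortest ending here [7, 11, 4, 9, 9, 1, 7, 8, 12, 1, 5] sum 74, len 11
add 6: shortest ending here [11, 4, 9, 9, 1, 7, 8, 12, 1, 5, 6] sum 73, len 11
add 7: shortest ending here [11, 4, 9, 9, 1, 7, 8, 12, 1, 5, 6, 7] sum 80, len 12
Shortest qualifying length: 10.

10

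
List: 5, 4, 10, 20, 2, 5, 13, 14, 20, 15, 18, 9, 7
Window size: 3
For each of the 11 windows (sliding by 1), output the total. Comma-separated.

19, 34, 32, 27, 20, 32, 47, 49, 53, 42, 34

[5, 4, 10] → sum 19
[4, 10, 20] → sum 34
[10, 20, 2] → sum 32
[20, 2, 5] → sum 27
[2, 5, 13] → sum 20
[5, 13, 14] → sum 32
[13, 14, 20] → sum 47
[14, 20, 15] → sum 49
[20, 15, 18] → sum 53
[15, 18, 9] → sum 42
[18, 9, 7] → sum 34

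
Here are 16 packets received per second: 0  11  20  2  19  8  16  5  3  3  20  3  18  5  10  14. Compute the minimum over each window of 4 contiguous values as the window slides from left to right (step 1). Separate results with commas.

0, 2, 2, 2, 5, 3, 3, 3, 3, 3, 3, 3, 5

(0, 11, 20, 2) → min 0
(11, 20, 2, 19) → min 2
(20, 2, 19, 8) → min 2
(2, 19, 8, 16) → min 2
(19, 8, 16, 5) → min 5
(8, 16, 5, 3) → min 3
(16, 5, 3, 3) → min 3
(5, 3, 3, 20) → min 3
(3, 3, 20, 3) → min 3
(3, 20, 3, 18) → min 3
(20, 3, 18, 5) → min 3
(3, 18, 5, 10) → min 3
(18, 5, 10, 14) → min 5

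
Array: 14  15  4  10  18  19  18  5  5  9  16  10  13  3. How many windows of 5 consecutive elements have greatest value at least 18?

(14, 15, 4, 10, 18) → max 18  ≥ 18 ✓
(15, 4, 10, 18, 19) → max 19  ≥ 18 ✓
(4, 10, 18, 19, 18) → max 19  ≥ 18 ✓
(10, 18, 19, 18, 5) → max 19  ≥ 18 ✓
(18, 19, 18, 5, 5) → max 19  ≥ 18 ✓
(19, 18, 5, 5, 9) → max 19  ≥ 18 ✓
(18, 5, 5, 9, 16) → max 18  ≥ 18 ✓
(5, 5, 9, 16, 10) → max 16
(5, 9, 16, 10, 13) → max 16
(9, 16, 10, 13, 3) → max 16
7 windows satisfy the condition.

7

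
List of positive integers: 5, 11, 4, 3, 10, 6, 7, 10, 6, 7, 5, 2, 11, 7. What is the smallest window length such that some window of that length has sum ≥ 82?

12

add 5: running sum 5 < 82
add 11: running sum 16 < 82
add 4: running sum 20 < 82
add 3: running sum 23 < 82
add 10: running sum 33 < 82
add 6: running sum 39 < 82
add 7: running sum 46 < 82
add 10: running sum 56 < 82
add 6: running sum 62 < 82
add 7: running sum 69 < 82
add 5: running sum 74 < 82
add 2: running sum 76 < 82
end 12: [11, 4, 3, 10, 6, 7, 10, 6, 7, 5, 2, 11] sum 82, len 12
end 13: [11, 4, 3, 10, 6, 7, 10, 6, 7, 5, 2, 11, 7] sum 89, len 13
Shortest qualifying length: 12.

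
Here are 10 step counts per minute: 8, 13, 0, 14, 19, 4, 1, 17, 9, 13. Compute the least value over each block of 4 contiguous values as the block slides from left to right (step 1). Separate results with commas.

(8, 13, 0, 14) → min 0
(13, 0, 14, 19) → min 0
(0, 14, 19, 4) → min 0
(14, 19, 4, 1) → min 1
(19, 4, 1, 17) → min 1
(4, 1, 17, 9) → min 1
(1, 17, 9, 13) → min 1

0, 0, 0, 1, 1, 1, 1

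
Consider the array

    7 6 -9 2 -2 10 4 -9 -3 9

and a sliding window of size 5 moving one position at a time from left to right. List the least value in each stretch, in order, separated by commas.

(7, 6, -9, 2, -2) → min -9
(6, -9, 2, -2, 10) → min -9
(-9, 2, -2, 10, 4) → min -9
(2, -2, 10, 4, -9) → min -9
(-2, 10, 4, -9, -3) → min -9
(10, 4, -9, -3, 9) → min -9

-9, -9, -9, -9, -9, -9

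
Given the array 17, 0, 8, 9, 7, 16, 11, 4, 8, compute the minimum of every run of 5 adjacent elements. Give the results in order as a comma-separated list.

(17, 0, 8, 9, 7) → min 0
(0, 8, 9, 7, 16) → min 0
(8, 9, 7, 16, 11) → min 7
(9, 7, 16, 11, 4) → min 4
(7, 16, 11, 4, 8) → min 4

0, 0, 7, 4, 4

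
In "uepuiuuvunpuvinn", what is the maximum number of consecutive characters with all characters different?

[u] len 1
[u, e] len 2
[u, e, p] len 3
[e, p, u] len 3
[e, p, u, i] len 4
[i, u] len 2
[u] len 1
[u, v] len 2
[v, u] len 2
[v, u, n] len 3
[v, u, n, p] len 4
[n, p, u] len 3
[n, p, u, v] len 4
[n, p, u, v, i] len 5
[p, u, v, i, n] len 5
[n] len 1
Longest all-distinct length: 5.

5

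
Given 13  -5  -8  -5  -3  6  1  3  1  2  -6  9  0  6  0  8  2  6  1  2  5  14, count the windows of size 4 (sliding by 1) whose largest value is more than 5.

16

13 -5 -8 -5 → max 13  > 5 ✓
-5 -8 -5 -3 → max -3
-8 -5 -3 6 → max 6  > 5 ✓
-5 -3 6 1 → max 6  > 5 ✓
-3 6 1 3 → max 6  > 5 ✓
6 1 3 1 → max 6  > 5 ✓
1 3 1 2 → max 3
3 1 2 -6 → max 3
1 2 -6 9 → max 9  > 5 ✓
2 -6 9 0 → max 9  > 5 ✓
-6 9 0 6 → max 9  > 5 ✓
9 0 6 0 → max 9  > 5 ✓
0 6 0 8 → max 8  > 5 ✓
6 0 8 2 → max 8  > 5 ✓
0 8 2 6 → max 8  > 5 ✓
8 2 6 1 → max 8  > 5 ✓
2 6 1 2 → max 6  > 5 ✓
6 1 2 5 → max 6  > 5 ✓
1 2 5 14 → max 14  > 5 ✓
16 windows satisfy the condition.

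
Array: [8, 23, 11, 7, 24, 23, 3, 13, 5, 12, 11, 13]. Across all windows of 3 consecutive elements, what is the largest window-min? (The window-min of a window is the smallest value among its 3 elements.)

Each size-3 window and its min:
(8, 23, 11) → min 8
(23, 11, 7) → min 7
(11, 7, 24) → min 7
(7, 24, 23) → min 7
(24, 23, 3) → min 3
(23, 3, 13) → min 3
(3, 13, 5) → min 3
(13, 5, 12) → min 5
(5, 12, 11) → min 5
(12, 11, 13) → min 11
Largest of these is 11.

11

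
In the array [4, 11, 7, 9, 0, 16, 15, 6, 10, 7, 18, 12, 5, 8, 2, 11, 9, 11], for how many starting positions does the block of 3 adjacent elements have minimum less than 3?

6

4 11 7 → min 4
11 7 9 → min 7
7 9 0 → min 0  < 3 ✓
9 0 16 → min 0  < 3 ✓
0 16 15 → min 0  < 3 ✓
16 15 6 → min 6
15 6 10 → min 6
6 10 7 → min 6
10 7 18 → min 7
7 18 12 → min 7
18 12 5 → min 5
12 5 8 → min 5
5 8 2 → min 2  < 3 ✓
8 2 11 → min 2  < 3 ✓
2 11 9 → min 2  < 3 ✓
11 9 11 → min 9
6 windows satisfy the condition.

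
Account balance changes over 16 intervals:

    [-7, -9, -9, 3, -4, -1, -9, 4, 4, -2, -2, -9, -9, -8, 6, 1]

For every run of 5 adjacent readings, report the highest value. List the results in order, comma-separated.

3, 3, 3, 4, 4, 4, 4, 4, 4, -2, 6, 6

Sliding a size-5 window across the 16 values:
-7 -9 -9 3 -4 → max 3
-9 -9 3 -4 -1 → max 3
-9 3 -4 -1 -9 → max 3
3 -4 -1 -9 4 → max 4
-4 -1 -9 4 4 → max 4
-1 -9 4 4 -2 → max 4
-9 4 4 -2 -2 → max 4
4 4 -2 -2 -9 → max 4
4 -2 -2 -9 -9 → max 4
-2 -2 -9 -9 -8 → max -2
-2 -9 -9 -8 6 → max 6
-9 -9 -8 6 1 → max 6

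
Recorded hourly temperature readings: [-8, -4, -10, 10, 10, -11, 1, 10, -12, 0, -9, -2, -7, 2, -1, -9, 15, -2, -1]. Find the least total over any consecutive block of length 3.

-22

(-8, -4, -10) → sum -22
(-4, -10, 10) → sum -4
(-10, 10, 10) → sum 10
(10, 10, -11) → sum 9
(10, -11, 1) → sum 0
(-11, 1, 10) → sum 0
(1, 10, -12) → sum -1
(10, -12, 0) → sum -2
(-12, 0, -9) → sum -21
(0, -9, -2) → sum -11
(-9, -2, -7) → sum -18
(-2, -7, 2) → sum -7
(-7, 2, -1) → sum -6
(2, -1, -9) → sum -8
(-1, -9, 15) → sum 5
(-9, 15, -2) → sum 4
(15, -2, -1) → sum 12
Least of these is -22.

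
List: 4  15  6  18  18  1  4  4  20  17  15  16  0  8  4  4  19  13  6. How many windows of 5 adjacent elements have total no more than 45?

4

(4, 15, 6, 18, 18) → sum 61
(15, 6, 18, 18, 1) → sum 58
(6, 18, 18, 1, 4) → sum 47
(18, 18, 1, 4, 4) → sum 45  ≤ 45 ✓
(18, 1, 4, 4, 20) → sum 47
(1, 4, 4, 20, 17) → sum 46
(4, 4, 20, 17, 15) → sum 60
(4, 20, 17, 15, 16) → sum 72
(20, 17, 15, 16, 0) → sum 68
(17, 15, 16, 0, 8) → sum 56
(15, 16, 0, 8, 4) → sum 43  ≤ 45 ✓
(16, 0, 8, 4, 4) → sum 32  ≤ 45 ✓
(0, 8, 4, 4, 19) → sum 35  ≤ 45 ✓
(8, 4, 4, 19, 13) → sum 48
(4, 4, 19, 13, 6) → sum 46
4 windows satisfy the condition.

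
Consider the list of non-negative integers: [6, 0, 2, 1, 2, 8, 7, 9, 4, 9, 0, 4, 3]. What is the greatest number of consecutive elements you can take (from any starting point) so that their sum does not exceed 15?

5

[6] sum 6 len 1
[6, 0] sum 6 len 2
[6, 0, 2] sum 8 len 3
[6, 0, 2, 1] sum 9 len 4
[6, 0, 2, 1, 2] sum 11 len 5
[0, 2, 1, 2, 8] sum 13 len 5
[8, 7] sum 15 len 2
[9] sum 9 len 1
[9, 4] sum 13 len 2
[4, 9] sum 13 len 2
[4, 9, 0] sum 13 len 3
[9, 0, 4] sum 13 len 3
[0, 4, 3] sum 7 len 3
Longest length seen: 5.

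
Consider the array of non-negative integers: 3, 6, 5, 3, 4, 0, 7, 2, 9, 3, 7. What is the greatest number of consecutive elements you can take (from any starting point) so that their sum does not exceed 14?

4

add 3: [3] sum 3, len 1
add 6: [3, 6] sum 9, len 2
add 5: [3, 6, 5] sum 14, len 3
add 3: [6, 5, 3] sum 14, len 3
add 4: [5, 3, 4] sum 12, len 3
add 0: [5, 3, 4, 0] sum 12, len 4
add 7: [3, 4, 0, 7] sum 14, len 4
add 2: [4, 0, 7, 2] sum 13, len 4
add 9: [2, 9] sum 11, len 2
add 3: [2, 9, 3] sum 14, len 3
add 7: [3, 7] sum 10, len 2
Longest length seen: 4.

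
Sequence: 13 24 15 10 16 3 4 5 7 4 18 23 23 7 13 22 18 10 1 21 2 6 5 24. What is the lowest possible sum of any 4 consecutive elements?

(13, 24, 15, 10) → sum 62
(24, 15, 10, 16) → sum 65
(15, 10, 16, 3) → sum 44
(10, 16, 3, 4) → sum 33
(16, 3, 4, 5) → sum 28
(3, 4, 5, 7) → sum 19
(4, 5, 7, 4) → sum 20
(5, 7, 4, 18) → sum 34
(7, 4, 18, 23) → sum 52
(4, 18, 23, 23) → sum 68
(18, 23, 23, 7) → sum 71
(23, 23, 7, 13) → sum 66
(23, 7, 13, 22) → sum 65
(7, 13, 22, 18) → sum 60
(13, 22, 18, 10) → sum 63
(22, 18, 10, 1) → sum 51
(18, 10, 1, 21) → sum 50
(10, 1, 21, 2) → sum 34
(1, 21, 2, 6) → sum 30
(21, 2, 6, 5) → sum 34
(2, 6, 5, 24) → sum 37
Lowest of these is 19.

19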